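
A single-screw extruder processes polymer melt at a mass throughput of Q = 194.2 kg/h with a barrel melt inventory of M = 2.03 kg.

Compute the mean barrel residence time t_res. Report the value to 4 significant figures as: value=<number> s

Throughput in SI: Q_s = 194.2 kg/h ÷ 3600 s/h = 0.0539444 kg/s
t_res = M / Q_s = 2.03 ÷ 0.0539444 = 37.6313 s

value=37.63 s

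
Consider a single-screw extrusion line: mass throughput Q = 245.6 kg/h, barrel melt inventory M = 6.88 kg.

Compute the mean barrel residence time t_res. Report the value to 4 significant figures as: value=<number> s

Throughput in SI: Q_s = 245.6 kg/h ÷ 3600 s/h = 0.0682222 kg/s
t_res = M / Q_s = 6.88 / 0.0682222 = 100.847 s

value=100.8 s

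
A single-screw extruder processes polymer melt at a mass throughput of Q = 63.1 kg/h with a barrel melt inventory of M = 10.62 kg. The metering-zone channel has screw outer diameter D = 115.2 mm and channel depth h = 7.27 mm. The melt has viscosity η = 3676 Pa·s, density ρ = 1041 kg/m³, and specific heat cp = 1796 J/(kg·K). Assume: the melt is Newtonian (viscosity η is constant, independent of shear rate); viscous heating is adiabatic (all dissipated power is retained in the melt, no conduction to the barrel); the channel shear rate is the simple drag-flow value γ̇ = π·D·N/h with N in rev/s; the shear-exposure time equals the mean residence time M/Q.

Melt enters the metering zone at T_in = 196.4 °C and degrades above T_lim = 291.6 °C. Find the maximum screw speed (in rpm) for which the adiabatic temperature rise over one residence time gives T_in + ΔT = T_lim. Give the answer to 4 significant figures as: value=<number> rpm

value=10.77 rpm

Throughput in SI: Q_s = 63.1 kg/h ÷ 3600 s/h = 0.0175278 kg/s
t_res = M / Q_s = 10.62 ÷ 0.0175278 = 605.895 s
Convert to metres: D = 0.1152 m, h = 0.00727 m
Allowable rise: ΔT_a = T_lim − T_in = 291.6 − 196.4 = 95.2 K
γ̇_max² = ΔT_a·ρ·cp/(η·t_res) = 95.2·1041·1796/(3676·605.895) = 79.9136 s⁻²
γ̇_max = sqrt(79.9136) = 8.93944 s⁻¹
Solve γ̇ = πDN/h for N: N_max = γ̇_max·h/(π·D) = 8.93944 × 0.00727 / (π × 0.1152) = 0.179574 rev/s = 10.7744 rpm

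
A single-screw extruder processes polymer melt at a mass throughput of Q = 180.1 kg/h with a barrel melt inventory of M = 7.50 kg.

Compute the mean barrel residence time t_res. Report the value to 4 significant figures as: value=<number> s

Throughput in SI: Q_s = 180.1 kg/h ÷ 3600 s/h = 0.0500278 kg/s
Mean residence time: t_res = M/Q_s = 7.50 kg / 0.0500278 kg/s = 149.917 s

value=149.9 s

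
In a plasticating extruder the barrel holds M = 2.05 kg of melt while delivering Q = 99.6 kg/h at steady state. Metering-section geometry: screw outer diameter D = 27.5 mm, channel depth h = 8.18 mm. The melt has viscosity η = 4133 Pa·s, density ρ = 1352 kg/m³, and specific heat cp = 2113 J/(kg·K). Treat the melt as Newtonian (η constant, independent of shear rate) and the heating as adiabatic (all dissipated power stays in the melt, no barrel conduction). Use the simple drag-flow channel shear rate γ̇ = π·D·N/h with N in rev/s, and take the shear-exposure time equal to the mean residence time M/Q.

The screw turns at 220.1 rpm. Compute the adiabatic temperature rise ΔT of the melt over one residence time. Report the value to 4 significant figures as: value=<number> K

Q_s = Q / 3600 = 99.6 / 3600 = 0.0276667 kg/s
Mean residence time: t_res = M/Q_s = 2.05 kg / 0.0276667 kg/s = 74.0964 s
Convert to SI: D = 0.0275 m, h = 0.00818 m, N = 220.1/60 = 3.66833 rev/s
γ̇ = π·D·N / h = π · 0.0275 · 3.66833 / 0.00818 = 38.7434 s⁻¹
Adiabatic rise: ΔT = η γ̇² t_res / (ρ cp) = 4133·(38.7434)²·74.0964 / (1352·2113) = 160.91 K

value=160.9 K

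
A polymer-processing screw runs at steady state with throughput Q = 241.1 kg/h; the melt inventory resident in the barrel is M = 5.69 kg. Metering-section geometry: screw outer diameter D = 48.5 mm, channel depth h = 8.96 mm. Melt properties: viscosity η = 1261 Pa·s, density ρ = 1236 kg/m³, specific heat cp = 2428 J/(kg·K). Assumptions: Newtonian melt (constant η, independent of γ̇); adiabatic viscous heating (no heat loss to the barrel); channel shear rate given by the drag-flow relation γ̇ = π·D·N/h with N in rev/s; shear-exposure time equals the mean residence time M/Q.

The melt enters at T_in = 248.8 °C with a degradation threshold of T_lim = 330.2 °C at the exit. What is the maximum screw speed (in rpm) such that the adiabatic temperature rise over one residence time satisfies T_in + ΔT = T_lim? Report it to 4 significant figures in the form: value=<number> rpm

Throughput in SI: Q_s = 241.1 kg/h ÷ 3600 s/h = 0.0669722 kg/s
t_res = M / Q_s = 5.69 ÷ 0.0669722 = 84.9606 s
Geometry in SI: D = 48.5 mm → 0.0485 m, h = 8.96 mm → 0.00896 m
ΔT_a = T_lim − T_in = 330.2 − 248.8 = 81.4 K
γ̇_max² = ΔT_a·ρ·cp / (η·t_res) = [81.4 × 1236 × 2428] / [1261 × 84.9606] = 2280.13 s⁻²
γ̇_max = √2280.13 = 47.7507 s⁻¹
N_max = γ̇_max·h / (π·D) = 47.7507 · 0.00896 / (π · 0.0485) = 2.80799 rev/s = 168.48 rpm

value=168.5 rpm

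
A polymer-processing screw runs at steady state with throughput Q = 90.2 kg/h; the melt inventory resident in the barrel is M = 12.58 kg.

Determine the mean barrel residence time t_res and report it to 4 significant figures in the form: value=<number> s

Convert throughput: Q = 90.2 kg/h = 90.2/3600 = 0.0250556 kg/s
Mean residence time: t_res = M/Q_s = 12.58 kg / 0.0250556 kg/s = 502.084 s

value=502.1 s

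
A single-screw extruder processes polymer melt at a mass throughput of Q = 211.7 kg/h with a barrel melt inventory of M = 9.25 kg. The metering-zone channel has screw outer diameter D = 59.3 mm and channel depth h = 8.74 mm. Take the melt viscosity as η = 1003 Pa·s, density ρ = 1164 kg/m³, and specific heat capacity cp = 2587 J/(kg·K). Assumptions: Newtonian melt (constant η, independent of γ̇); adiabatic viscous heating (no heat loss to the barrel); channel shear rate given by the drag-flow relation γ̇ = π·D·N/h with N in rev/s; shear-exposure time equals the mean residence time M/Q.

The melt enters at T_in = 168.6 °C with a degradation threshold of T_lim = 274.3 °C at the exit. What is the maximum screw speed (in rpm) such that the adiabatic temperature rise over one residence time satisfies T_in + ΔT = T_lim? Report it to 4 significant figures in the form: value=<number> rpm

value=126.4 rpm

Convert throughput: Q = 211.7 kg/h = 211.7/3600 = 0.0588056 kg/s
t_res = M / Q_s = 9.25 ÷ 0.0588056 = 157.298 s
Geometry in SI: D = 59.3 mm → 0.0593 m, h = 8.74 mm → 0.00874 m
Allowable rise: ΔT_a = T_lim − T_in = 274.3 − 168.6 = 105.7 K
Invert ΔT = ηγ̇²t_res/(ρcp) for γ̇: γ̇_max² = ΔT_a ρ cp / (η t_res) = 105.7·1164·2587 / (1003·157.298) = 2017.44 s⁻²
γ̇_max = √2017.44 = 44.9159 s⁻¹
N_max = γ̇_max h / (πD) = 44.9159·0.00874/(π·0.0593) = 2.10721 rev/s → ×60 = 126.432 rpm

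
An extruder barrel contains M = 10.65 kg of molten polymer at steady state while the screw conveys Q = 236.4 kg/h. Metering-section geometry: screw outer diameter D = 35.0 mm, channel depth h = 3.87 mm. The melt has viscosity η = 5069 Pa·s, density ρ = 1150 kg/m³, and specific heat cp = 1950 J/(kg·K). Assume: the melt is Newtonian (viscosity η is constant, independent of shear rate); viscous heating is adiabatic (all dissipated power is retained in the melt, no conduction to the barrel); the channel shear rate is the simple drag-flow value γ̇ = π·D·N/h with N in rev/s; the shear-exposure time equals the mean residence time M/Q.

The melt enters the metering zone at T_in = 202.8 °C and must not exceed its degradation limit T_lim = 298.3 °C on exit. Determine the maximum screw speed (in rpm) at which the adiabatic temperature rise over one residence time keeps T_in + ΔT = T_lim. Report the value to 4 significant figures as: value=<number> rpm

value=34.08 rpm

Throughput in SI: Q_s = 236.4 kg/h ÷ 3600 s/h = 0.0656667 kg/s
t_res = M / Q_s = 10.65 / 0.0656667 = 162.183 s
Geometry in SI: D = 35.0 mm → 0.035 m, h = 3.87 mm → 0.00387 m
ΔT_a = T_lim − T_in = 298.3 °C − 202.8 °C = 95.5 K
γ̇_max² = ΔT_a·ρ·cp/(η·t_res) = 95.5·1150·1950/(5069·162.183) = 260.501 s⁻²
γ̇_max = √260.501 = 16.14 s⁻¹
N_max = γ̇_max·h / (π·D) = 16.14 · 0.00387 / (π · 0.035) = 0.568064 rev/s = 34.0839 rpm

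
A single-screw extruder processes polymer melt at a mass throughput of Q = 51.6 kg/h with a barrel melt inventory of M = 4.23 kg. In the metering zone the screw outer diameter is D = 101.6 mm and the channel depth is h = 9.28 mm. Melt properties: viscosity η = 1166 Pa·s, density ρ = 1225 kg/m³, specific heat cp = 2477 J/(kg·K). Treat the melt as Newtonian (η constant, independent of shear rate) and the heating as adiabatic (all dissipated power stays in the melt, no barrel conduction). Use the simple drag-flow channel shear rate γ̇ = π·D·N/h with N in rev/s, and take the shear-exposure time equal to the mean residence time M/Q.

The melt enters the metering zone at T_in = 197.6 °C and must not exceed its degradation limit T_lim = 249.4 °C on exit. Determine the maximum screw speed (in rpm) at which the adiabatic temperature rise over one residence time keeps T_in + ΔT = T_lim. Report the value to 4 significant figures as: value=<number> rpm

value=37.28 rpm

Throughput in SI: Q_s = 51.6 kg/h ÷ 3600 s/h = 0.0143333 kg/s
t_res = M / Q_s = 4.23 / 0.0143333 = 295.116 s
Convert to metres: D = 0.1016 m, h = 0.00928 m
ΔT_a = T_lim − T_in = 249.4 °C − 197.6 °C = 51.8 K
Invert ΔT = ηγ̇²t_res/(ρcp) for γ̇: γ̇_max² = ΔT_a ρ cp / (η t_res) = 51.8·1225·2477 / (1166·295.116) = 456.773 s⁻²
γ̇_max = √456.773 = 21.3722 s⁻¹
Solve γ̇ = πDN/h for N: N_max = γ̇_max·h/(π·D) = 21.3722 × 0.00928 / (π × 0.1016) = 0.621376 rev/s = 37.2826 rpm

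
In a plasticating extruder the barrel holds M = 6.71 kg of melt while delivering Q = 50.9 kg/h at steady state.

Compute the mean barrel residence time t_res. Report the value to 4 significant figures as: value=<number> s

value=474.6 s

Throughput in SI: Q_s = 50.9 kg/h ÷ 3600 s/h = 0.0141389 kg/s
t_res = M / Q_s = 6.71 ÷ 0.0141389 = 474.578 s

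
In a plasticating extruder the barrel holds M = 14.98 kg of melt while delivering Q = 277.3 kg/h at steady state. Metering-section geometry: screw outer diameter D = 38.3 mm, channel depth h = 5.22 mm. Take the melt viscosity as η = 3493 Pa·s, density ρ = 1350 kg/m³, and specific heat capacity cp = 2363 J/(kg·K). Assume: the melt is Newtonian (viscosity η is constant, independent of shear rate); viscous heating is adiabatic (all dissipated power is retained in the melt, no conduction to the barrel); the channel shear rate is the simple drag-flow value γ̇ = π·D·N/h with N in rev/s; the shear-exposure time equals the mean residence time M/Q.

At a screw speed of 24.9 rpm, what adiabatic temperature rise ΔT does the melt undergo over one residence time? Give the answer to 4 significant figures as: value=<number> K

Convert throughput: Q = 277.3 kg/h = 277.3/3600 = 0.0770278 kg/s
t_res = M / Q_s = 14.98 ÷ 0.0770278 = 194.475 s
Geometry in metres: D = 38.3 mm → 0.0383 m, h = 5.22 mm → 0.00522 m; screw speed N = 24.9 rpm = 0.415 rev/s
γ̇ = π D N / h = (π)(0.0383)(0.415) / 0.00522 = 9.56591 s⁻¹
ΔT = η·γ̇²·t_res / (ρ·cp) = 3493 · (9.56591)² · 194.475 / (1350 · 2363) = 19.4858 K

value=19.49 K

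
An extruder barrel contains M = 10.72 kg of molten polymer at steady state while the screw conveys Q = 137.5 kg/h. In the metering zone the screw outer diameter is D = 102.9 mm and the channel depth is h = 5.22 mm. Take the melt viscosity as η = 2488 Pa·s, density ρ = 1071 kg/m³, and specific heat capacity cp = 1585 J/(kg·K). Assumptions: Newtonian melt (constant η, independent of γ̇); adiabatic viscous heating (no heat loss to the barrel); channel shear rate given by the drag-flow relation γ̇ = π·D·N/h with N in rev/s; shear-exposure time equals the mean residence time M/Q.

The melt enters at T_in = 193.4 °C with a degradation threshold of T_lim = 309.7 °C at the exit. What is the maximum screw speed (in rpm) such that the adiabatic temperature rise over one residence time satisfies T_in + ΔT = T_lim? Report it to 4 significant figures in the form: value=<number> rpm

value=16.29 rpm

Throughput in SI: Q_s = 137.5 kg/h ÷ 3600 s/h = 0.0381944 kg/s
Mean residence time: t_res = M/Q_s = 10.72 kg / 0.0381944 kg/s = 280.669 s
Convert to metres: D = 0.1029 m, h = 0.00522 m
ΔT_a = T_lim − T_in = 309.7 − 193.4 = 116.3 K
γ̇_max² = ΔT_a·ρ·cp / (η·t_res) = [116.3 × 1071 × 1585] / [2488 × 280.669] = 282.718 s⁻²
Take the square root: γ̇_max = √(282.718) = 16.8142 s⁻¹
N_max = γ̇_max·h / (π·D) = 16.8142 · 0.00522 / (π · 0.1029) = 0.271508 rev/s = 16.2905 rpm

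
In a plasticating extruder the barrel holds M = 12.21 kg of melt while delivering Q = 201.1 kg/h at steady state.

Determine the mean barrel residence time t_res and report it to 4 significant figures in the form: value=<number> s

value=218.6 s

Throughput in SI: Q_s = 201.1 kg/h ÷ 3600 s/h = 0.0558611 kg/s
t_res = M / Q_s = 12.21 / 0.0558611 = 218.578 s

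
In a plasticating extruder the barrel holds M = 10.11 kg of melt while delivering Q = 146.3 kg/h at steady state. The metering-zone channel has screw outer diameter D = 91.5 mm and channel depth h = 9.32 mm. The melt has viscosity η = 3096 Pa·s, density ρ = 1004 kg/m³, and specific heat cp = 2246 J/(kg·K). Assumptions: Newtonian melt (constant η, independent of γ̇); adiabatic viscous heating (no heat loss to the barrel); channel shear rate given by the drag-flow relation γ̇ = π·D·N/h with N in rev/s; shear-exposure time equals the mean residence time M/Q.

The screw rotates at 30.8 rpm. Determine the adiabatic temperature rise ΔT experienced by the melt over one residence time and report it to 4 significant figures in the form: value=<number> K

Throughput in SI: Q_s = 146.3 kg/h ÷ 3600 s/h = 0.0406389 kg/s
t_res = M / Q_s = 10.11 / 0.0406389 = 248.776 s
Convert to SI: D = 0.0915 m, h = 0.00932 m, N = 30.8/60 = 0.513333 rev/s
Shear rate: γ̇ = πDN/h = π·0.0915·0.513333/0.00932 = 15.8327 s⁻¹
ΔT = η·γ̇²·t_res/(ρ·cp) = [3096 × 15.8327² × 248.776] / [1004 × 2246] = 85.6201 K

value=85.62 K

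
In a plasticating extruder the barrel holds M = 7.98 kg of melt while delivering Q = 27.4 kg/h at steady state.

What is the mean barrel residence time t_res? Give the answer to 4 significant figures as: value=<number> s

Convert throughput: Q = 27.4 kg/h = 27.4/3600 = 0.00761111 kg/s
t_res = M / Q_s = 7.98 / 0.00761111 = 1048.47 s

value=1048. s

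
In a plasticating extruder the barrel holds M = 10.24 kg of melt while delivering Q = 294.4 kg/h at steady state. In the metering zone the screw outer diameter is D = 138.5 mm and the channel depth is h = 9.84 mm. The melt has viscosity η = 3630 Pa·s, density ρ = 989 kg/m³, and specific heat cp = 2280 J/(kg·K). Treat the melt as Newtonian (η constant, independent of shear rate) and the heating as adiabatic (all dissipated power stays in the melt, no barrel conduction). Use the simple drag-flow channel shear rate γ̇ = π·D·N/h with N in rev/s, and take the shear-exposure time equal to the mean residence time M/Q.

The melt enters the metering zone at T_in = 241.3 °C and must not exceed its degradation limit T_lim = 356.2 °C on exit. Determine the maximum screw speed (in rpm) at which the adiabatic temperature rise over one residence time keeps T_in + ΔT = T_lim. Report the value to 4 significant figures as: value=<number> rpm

Throughput in SI: Q_s = 294.4 kg/h ÷ 3600 s/h = 0.0817778 kg/s
t_res = M / Q_s = 10.24 ÷ 0.0817778 = 125.217 s
Geometry in SI: D = 138.5 mm → 0.1385 m, h = 9.84 mm → 0.00984 m
Allowable rise: ΔT_a = T_lim − T_in = 356.2 − 241.3 = 114.9 K
Invert ΔT = ηγ̇²t_res/(ρcp) for γ̇: γ̇_max² = ΔT_a ρ cp / (η t_res) = 114.9·989·2280 / (3630·125.217) = 570.007 s⁻²
γ̇_max = √570.007 = 23.8748 s⁻¹
N_max = γ̇_max·h / (π·D) = 23.8748 · 0.00984 / (π · 0.1385) = 0.539927 rev/s = 32.3956 rpm

value=32.40 rpm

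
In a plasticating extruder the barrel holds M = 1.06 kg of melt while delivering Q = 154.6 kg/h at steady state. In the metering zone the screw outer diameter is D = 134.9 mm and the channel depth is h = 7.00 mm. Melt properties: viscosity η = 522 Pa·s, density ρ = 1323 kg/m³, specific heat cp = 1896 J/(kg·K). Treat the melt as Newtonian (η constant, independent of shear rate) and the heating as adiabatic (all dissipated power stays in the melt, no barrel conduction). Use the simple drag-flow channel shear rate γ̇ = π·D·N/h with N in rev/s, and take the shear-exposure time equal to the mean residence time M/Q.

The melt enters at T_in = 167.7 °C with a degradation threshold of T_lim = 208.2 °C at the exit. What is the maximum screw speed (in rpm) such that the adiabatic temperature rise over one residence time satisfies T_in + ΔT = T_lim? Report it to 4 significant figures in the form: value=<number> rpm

Convert throughput: Q = 154.6 kg/h = 154.6/3600 = 0.0429444 kg/s
t_res = M / Q_s = 1.06 ÷ 0.0429444 = 24.6831 s
D = 134.9 mm = 0.1349 m;  h = 7.00 mm = 0.007 m
Allowable rise: ΔT_a = T_lim − T_in = 208.2 − 167.7 = 40.5 K
Invert ΔT = ηγ̇²t_res/(ρcp) for γ̇: γ̇_max² = ΔT_a ρ cp / (η t_res) = 40.5·1323·1896 / (522·24.6831) = 7884.68 s⁻²
Take the square root: γ̇_max = √(7884.68) = 88.7957 s⁻¹
N_max = γ̇_max·h / (π·D) = 88.7957 · 0.007 / (π · 0.1349) = 1.46666 rev/s = 87.9993 rpm

value=88.00 rpm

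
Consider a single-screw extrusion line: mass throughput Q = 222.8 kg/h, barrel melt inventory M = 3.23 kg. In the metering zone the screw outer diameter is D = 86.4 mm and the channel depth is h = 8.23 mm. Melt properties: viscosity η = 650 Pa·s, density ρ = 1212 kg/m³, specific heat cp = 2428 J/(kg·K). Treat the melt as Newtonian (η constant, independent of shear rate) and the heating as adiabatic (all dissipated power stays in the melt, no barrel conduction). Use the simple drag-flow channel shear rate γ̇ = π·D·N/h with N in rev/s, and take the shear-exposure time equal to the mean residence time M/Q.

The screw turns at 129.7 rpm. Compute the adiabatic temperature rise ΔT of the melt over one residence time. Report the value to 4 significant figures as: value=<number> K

value=58.59 K

Throughput in SI: Q_s = 222.8 kg/h ÷ 3600 s/h = 0.0618889 kg/s
t_res = M / Q_s = 3.23 ÷ 0.0618889 = 52.1903 s
D = 86.4 mm = 0.0864 m;  h = 8.23 mm = 0.00823 m;  N = 129.7 rpm / 60 = 2.16167 rev/s
γ̇ = π·D·N / h = π · 0.0864 · 2.16167 / 0.00823 = 71.2939 s⁻¹
ΔT = η·γ̇²·t_res/(ρ·cp) = [650 × 71.2939² × 52.1903] / [1212 × 2428] = 58.5945 K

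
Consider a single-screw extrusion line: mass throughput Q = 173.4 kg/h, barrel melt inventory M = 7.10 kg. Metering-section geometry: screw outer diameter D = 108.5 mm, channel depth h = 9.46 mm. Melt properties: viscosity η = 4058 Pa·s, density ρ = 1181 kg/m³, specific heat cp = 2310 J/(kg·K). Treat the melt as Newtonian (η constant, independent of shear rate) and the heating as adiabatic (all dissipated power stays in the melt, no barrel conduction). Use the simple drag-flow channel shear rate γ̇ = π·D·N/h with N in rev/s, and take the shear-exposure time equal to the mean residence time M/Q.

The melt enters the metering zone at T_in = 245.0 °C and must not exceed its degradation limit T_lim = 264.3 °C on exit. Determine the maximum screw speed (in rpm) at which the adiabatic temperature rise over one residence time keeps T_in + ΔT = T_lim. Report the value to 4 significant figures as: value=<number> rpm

value=15.62 rpm

Q_s = Q / 3600 = 173.4 / 3600 = 0.0481667 kg/s
t_res = M / Q_s = 7.10 / 0.0481667 = 147.405 s
D = 108.5 mm = 0.1085 m;  h = 9.46 mm = 0.00946 m
Allowable rise: ΔT_a = T_lim − T_in = 264.3 − 245.0 = 19.3 K
γ̇_max² = ΔT_a·ρ·cp/(η·t_res) = 19.3·1181·2310/(4058·147.405) = 88.0228 s⁻²
Take the square root: γ̇_max = √(88.0228) = 9.38205 s⁻¹
N_max = γ̇_max·h / (π·D) = 9.38205 · 0.00946 / (π · 0.1085) = 0.260381 rev/s = 15.6229 rpm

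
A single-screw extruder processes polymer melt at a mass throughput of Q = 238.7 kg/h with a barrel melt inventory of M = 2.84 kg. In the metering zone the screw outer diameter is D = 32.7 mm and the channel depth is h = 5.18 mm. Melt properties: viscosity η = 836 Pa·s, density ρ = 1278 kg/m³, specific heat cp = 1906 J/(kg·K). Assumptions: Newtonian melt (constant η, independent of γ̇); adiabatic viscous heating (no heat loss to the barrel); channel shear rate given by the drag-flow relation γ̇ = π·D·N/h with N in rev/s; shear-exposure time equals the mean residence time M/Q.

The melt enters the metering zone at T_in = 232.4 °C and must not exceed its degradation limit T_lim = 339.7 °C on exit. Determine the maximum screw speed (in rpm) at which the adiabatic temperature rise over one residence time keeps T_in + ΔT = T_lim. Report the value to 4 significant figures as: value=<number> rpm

Convert throughput: Q = 238.7 kg/h = 238.7/3600 = 0.0663056 kg/s
t_res = M / Q_s = 2.84 ÷ 0.0663056 = 42.832 s
Geometry in SI: D = 32.7 mm → 0.0327 m, h = 5.18 mm → 0.00518 m
Allowable rise: ΔT_a = T_lim − T_in = 339.7 − 232.4 = 107.3 K
γ̇_max² = ΔT_a·ρ·cp/(η·t_res) = 107.3·1278·1906/(836·42.832) = 7299.26 s⁻²
γ̇_max = √7299.26 = 85.4357 s⁻¹
N_max = γ̇_max h / (πD) = 85.4357·0.00518/(π·0.0327) = 4.30796 rev/s → ×60 = 258.478 rpm

value=258.5 rpm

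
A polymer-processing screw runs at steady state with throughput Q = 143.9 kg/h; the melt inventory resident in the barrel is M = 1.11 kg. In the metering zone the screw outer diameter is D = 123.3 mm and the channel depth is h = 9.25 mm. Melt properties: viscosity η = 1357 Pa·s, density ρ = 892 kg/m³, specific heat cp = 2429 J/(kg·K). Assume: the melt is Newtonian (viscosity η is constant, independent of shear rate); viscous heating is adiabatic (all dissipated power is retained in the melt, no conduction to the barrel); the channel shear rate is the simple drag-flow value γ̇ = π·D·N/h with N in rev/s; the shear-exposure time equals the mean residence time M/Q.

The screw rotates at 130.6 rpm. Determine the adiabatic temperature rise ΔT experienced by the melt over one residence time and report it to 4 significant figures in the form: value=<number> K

Convert throughput: Q = 143.9 kg/h = 143.9/3600 = 0.0399722 kg/s
t_res = M / Q_s = 1.11 ÷ 0.0399722 = 27.7693 s
Convert to SI: D = 0.1233 m, h = 0.00925 m, N = 130.6/60 = 2.17667 rev/s
Shear rate: γ̇ = πDN/h = π·0.1233·2.17667/0.00925 = 91.1514 s⁻¹
ΔT = η·γ̇²·t_res/(ρ·cp) = [1357 × 91.1514² × 27.7693] / [892 × 2429] = 144.504 K

value=144.5 K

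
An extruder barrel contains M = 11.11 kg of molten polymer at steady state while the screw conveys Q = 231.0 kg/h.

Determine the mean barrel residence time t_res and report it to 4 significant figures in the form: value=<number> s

value=173.1 s

Convert throughput: Q = 231.0 kg/h = 231.0/3600 = 0.0641667 kg/s
Mean residence time: t_res = M/Q_s = 11.11 kg / 0.0641667 kg/s = 173.143 s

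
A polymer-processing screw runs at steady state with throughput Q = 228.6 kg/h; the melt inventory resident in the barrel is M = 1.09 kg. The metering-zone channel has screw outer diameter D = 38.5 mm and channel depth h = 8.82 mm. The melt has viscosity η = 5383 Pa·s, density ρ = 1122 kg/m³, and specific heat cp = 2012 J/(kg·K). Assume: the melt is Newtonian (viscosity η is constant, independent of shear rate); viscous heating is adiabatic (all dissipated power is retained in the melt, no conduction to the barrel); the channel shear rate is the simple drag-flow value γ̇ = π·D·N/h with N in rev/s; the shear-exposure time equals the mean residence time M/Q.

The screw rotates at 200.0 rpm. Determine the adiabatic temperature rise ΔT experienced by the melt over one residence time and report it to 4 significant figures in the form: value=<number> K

Throughput in SI: Q_s = 228.6 kg/h ÷ 3600 s/h = 0.0635 kg/s
Mean residence time: t_res = M/Q_s = 1.09 kg / 0.0635 kg/s = 17.1654 s
Convert to SI: D = 0.0385 m, h = 0.00882 m, N = 200.0/60 = 3.33333 rev/s
γ̇ = π·D·N / h = π · 0.0385 · 3.33333 / 0.00882 = 45.711 s⁻¹
Adiabatic rise: ΔT = η γ̇² t_res / (ρ cp) = 5383·(45.711)²·17.1654 / (1122·2012) = 85.5259 K

value=85.53 K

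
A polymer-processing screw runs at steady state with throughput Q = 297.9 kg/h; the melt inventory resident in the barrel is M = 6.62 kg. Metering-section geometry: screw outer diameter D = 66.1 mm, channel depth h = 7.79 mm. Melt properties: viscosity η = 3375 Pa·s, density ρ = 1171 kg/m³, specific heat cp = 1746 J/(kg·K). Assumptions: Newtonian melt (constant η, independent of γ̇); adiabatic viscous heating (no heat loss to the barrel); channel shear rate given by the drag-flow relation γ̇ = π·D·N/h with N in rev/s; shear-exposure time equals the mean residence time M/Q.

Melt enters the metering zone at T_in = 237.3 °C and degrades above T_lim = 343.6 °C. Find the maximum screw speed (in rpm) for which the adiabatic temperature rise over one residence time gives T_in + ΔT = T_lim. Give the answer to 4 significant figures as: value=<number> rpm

value=63.86 rpm

Q_s = Q / 3600 = 297.9 / 3600 = 0.08275 kg/s
Mean residence time: t_res = M/Q_s = 6.62 kg / 0.08275 kg/s = 80 s
D = 66.1 mm = 0.0661 m;  h = 7.79 mm = 0.00779 m
Allowable rise: ΔT_a = T_lim − T_in = 343.6 − 237.3 = 106.3 K
γ̇_max² = ΔT_a·ρ·cp/(η·t_res) = 106.3·1171·1746/(3375·80) = 804.953 s⁻²
γ̇_max = √804.953 = 28.3717 s⁻¹
Solve γ̇ = πDN/h for N: N_max = γ̇_max·h/(π·D) = 28.3717 × 0.00779 / (π × 0.0661) = 1.06432 rev/s = 63.8591 rpm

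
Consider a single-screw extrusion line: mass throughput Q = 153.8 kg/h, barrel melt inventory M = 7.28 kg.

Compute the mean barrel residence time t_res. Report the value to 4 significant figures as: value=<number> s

value=170.4 s

Convert throughput: Q = 153.8 kg/h = 153.8/3600 = 0.0427222 kg/s
t_res = M / Q_s = 7.28 ÷ 0.0427222 = 170.403 s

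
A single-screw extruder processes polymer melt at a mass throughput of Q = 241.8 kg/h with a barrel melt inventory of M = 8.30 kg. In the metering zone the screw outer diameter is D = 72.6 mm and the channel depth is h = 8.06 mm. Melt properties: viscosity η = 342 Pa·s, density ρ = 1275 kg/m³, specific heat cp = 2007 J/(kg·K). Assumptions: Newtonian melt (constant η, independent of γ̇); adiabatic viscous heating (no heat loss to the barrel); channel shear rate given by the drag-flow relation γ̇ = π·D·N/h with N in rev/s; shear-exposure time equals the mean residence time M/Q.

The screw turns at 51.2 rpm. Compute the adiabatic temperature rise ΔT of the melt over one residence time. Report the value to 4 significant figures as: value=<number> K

value=9.630 K

Convert throughput: Q = 241.8 kg/h = 241.8/3600 = 0.0671667 kg/s
Mean residence time: t_res = M/Q_s = 8.30 kg / 0.0671667 kg/s = 123.573 s
Geometry in metres: D = 72.6 mm → 0.0726 m, h = 8.06 mm → 0.00806 m; screw speed N = 51.2 rpm = 0.853333 rev/s
γ̇ = π·D·N / h = π · 0.0726 · 0.853333 / 0.00806 = 24.1474 s⁻¹
ΔT = η·γ̇²·t_res / (ρ·cp) = 342 · (24.1474)² · 123.573 / (1275 · 2007) = 9.63015 K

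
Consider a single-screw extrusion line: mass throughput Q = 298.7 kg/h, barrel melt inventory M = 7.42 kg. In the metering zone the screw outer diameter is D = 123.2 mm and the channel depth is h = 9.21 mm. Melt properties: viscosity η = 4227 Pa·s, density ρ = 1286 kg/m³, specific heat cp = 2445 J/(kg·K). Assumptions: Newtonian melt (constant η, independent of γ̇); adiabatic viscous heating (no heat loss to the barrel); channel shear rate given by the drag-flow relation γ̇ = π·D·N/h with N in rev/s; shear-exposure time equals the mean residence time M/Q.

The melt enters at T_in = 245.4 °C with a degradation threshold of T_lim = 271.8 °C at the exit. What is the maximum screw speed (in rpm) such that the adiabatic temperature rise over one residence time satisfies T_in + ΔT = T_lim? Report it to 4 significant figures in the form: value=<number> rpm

Q_s = Q / 3600 = 298.7 / 3600 = 0.0829722 kg/s
t_res = M / Q_s = 7.42 ÷ 0.0829722 = 89.4275 s
Convert to metres: D = 0.1232 m, h = 0.00921 m
ΔT_a = T_lim − T_in = 271.8 − 245.4 = 26.4 K
γ̇_max² = ΔT_a·ρ·cp / (η·t_res) = [26.4 × 1286 × 2445] / [4227 × 89.4275] = 219.594 s⁻²
γ̇_max = sqrt(219.594) = 14.8187 s⁻¹
N_max = γ̇_max·h / (π·D) = 14.8187 · 0.00921 / (π · 0.1232) = 0.352622 rev/s = 21.1573 rpm

value=21.16 rpm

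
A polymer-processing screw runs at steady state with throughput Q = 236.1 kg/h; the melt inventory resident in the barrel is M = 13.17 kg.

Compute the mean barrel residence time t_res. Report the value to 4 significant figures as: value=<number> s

Q_s = Q / 3600 = 236.1 / 3600 = 0.0655833 kg/s
t_res = M / Q_s = 13.17 / 0.0655833 = 200.813 s

value=200.8 s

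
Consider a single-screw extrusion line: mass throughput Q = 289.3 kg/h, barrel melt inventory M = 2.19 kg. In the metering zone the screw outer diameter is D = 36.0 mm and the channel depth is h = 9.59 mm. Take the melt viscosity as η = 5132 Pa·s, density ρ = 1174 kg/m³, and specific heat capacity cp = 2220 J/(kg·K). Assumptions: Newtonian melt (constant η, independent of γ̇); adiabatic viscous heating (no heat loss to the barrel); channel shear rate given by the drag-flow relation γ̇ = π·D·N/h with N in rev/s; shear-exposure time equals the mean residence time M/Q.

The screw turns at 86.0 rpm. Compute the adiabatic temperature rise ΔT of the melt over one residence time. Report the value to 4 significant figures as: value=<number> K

value=15.33 K

Convert throughput: Q = 289.3 kg/h = 289.3/3600 = 0.0803611 kg/s
t_res = M / Q_s = 2.19 ÷ 0.0803611 = 27.252 s
D = 36.0 mm = 0.036 m;  h = 9.59 mm = 0.00959 m;  N = 86.0 rpm / 60 = 1.43333 rev/s
γ̇ = π·D·N / h = π · 0.036 · 1.43333 / 0.00959 = 16.9037 s⁻¹
ΔT = η·γ̇²·t_res/(ρ·cp) = [5132 × 16.9037² × 27.252] / [1174 × 2220] = 15.3329 K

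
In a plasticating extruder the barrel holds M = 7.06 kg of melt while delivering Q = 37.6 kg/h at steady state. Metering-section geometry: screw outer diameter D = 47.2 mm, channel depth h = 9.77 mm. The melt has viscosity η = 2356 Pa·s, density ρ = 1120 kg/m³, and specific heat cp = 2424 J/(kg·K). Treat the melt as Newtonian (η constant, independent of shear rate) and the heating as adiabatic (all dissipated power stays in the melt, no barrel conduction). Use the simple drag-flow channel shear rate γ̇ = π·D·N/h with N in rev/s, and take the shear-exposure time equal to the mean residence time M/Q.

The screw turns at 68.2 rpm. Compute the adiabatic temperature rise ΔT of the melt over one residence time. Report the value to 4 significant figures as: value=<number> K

value=174.6 K

Convert throughput: Q = 37.6 kg/h = 37.6/3600 = 0.0104444 kg/s
t_res = M / Q_s = 7.06 ÷ 0.0104444 = 675.957 s
Convert to SI: D = 0.0472 m, h = 0.00977 m, N = 68.2/60 = 1.13667 rev/s
γ̇ = π D N / h = (π)(0.0472)(1.13667) / 0.00977 = 17.2516 s⁻¹
Adiabatic rise: ΔT = η γ̇² t_res / (ρ cp) = 2356·(17.2516)²·675.957 / (1120·2424) = 174.584 K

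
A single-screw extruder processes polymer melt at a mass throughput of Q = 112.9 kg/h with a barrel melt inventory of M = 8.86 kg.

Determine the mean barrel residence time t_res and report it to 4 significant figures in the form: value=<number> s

value=282.5 s

Convert throughput: Q = 112.9 kg/h = 112.9/3600 = 0.0313611 kg/s
t_res = M / Q_s = 8.86 / 0.0313611 = 282.516 s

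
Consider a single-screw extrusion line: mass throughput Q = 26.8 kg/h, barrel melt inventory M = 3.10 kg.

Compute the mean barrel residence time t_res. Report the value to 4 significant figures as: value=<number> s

value=416.4 s

Throughput in SI: Q_s = 26.8 kg/h ÷ 3600 s/h = 0.00744444 kg/s
t_res = M / Q_s = 3.10 / 0.00744444 = 416.418 s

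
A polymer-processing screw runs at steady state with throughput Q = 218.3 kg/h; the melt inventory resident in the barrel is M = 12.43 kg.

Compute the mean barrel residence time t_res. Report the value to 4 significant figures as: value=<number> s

Throughput in SI: Q_s = 218.3 kg/h ÷ 3600 s/h = 0.0606389 kg/s
t_res = M / Q_s = 12.43 / 0.0606389 = 204.984 s

value=205.0 s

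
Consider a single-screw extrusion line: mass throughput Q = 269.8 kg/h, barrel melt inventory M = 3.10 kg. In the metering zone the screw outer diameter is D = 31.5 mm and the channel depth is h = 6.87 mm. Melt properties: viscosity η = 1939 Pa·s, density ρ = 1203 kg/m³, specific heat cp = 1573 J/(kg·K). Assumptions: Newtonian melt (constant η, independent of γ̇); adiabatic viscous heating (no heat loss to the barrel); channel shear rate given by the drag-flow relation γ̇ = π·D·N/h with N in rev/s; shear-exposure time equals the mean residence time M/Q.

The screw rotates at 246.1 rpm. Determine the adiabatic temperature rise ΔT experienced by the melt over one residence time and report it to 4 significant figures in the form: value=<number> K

Throughput in SI: Q_s = 269.8 kg/h ÷ 3600 s/h = 0.0749444 kg/s
Mean residence time: t_res = M/Q_s = 3.10 kg / 0.0749444 kg/s = 41.364 s
Geometry in metres: D = 31.5 mm → 0.0315 m, h = 6.87 mm → 0.00687 m; screw speed N = 246.1 rpm = 4.10167 rev/s
γ̇ = π D N / h = (π)(0.0315)(4.10167) / 0.00687 = 59.0832 s⁻¹
ΔT = η·γ̇²·t_res / (ρ·cp) = 1939 · (59.0832)² · 41.364 / (1203 · 1573) = 147.956 K

value=148.0 K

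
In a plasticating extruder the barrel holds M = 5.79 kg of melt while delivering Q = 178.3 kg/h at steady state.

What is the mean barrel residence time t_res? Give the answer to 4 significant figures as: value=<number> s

Convert throughput: Q = 178.3 kg/h = 178.3/3600 = 0.0495278 kg/s
t_res = M / Q_s = 5.79 / 0.0495278 = 116.904 s

value=116.9 s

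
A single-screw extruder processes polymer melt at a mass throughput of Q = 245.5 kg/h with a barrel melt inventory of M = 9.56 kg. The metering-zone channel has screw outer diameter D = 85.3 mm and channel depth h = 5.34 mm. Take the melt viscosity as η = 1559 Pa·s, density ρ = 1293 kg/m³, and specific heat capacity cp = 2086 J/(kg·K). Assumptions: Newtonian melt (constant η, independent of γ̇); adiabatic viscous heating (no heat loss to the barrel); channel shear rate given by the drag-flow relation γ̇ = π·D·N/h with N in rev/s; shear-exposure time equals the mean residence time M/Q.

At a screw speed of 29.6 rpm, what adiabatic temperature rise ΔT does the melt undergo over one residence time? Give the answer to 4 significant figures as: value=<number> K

value=49.66 K

Convert throughput: Q = 245.5 kg/h = 245.5/3600 = 0.0681944 kg/s
t_res = M / Q_s = 9.56 ÷ 0.0681944 = 140.187 s
Geometry in metres: D = 85.3 mm → 0.0853 m, h = 5.34 mm → 0.00534 m; screw speed N = 29.6 rpm = 0.493333 rev/s
γ̇ = π D N / h = (π)(0.0853)(0.493333) / 0.00534 = 24.757 s⁻¹
Adiabatic rise: ΔT = η γ̇² t_res / (ρ cp) = 1559·(24.757)²·140.187 / (1293·2086) = 49.6636 K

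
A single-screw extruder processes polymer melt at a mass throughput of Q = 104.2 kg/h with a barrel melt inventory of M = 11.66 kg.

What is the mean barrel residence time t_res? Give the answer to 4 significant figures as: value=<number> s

Convert throughput: Q = 104.2 kg/h = 104.2/3600 = 0.0289444 kg/s
t_res = M / Q_s = 11.66 ÷ 0.0289444 = 402.841 s

value=402.8 s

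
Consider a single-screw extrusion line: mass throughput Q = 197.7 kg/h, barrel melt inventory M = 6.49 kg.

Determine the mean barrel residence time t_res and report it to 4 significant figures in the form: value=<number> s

Q_s = Q / 3600 = 197.7 / 3600 = 0.0549167 kg/s
Mean residence time: t_res = M/Q_s = 6.49 kg / 0.0549167 kg/s = 118.179 s

value=118.2 s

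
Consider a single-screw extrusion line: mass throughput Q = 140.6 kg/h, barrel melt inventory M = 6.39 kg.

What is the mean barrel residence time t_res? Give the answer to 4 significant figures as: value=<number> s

Convert throughput: Q = 140.6 kg/h = 140.6/3600 = 0.0390556 kg/s
Mean residence time: t_res = M/Q_s = 6.39 kg / 0.0390556 kg/s = 163.613 s

value=163.6 s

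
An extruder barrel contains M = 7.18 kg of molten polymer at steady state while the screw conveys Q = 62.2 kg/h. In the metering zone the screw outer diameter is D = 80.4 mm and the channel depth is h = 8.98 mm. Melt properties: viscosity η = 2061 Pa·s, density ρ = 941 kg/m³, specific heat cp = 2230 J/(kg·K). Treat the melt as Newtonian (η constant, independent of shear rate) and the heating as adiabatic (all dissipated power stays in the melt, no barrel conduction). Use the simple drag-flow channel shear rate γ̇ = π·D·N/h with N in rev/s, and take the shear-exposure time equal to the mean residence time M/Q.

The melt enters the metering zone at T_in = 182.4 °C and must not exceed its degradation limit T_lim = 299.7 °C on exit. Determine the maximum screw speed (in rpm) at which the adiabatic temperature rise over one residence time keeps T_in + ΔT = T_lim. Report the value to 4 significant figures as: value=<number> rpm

Throughput in SI: Q_s = 62.2 kg/h ÷ 3600 s/h = 0.0172778 kg/s
t_res = M / Q_s = 7.18 ÷ 0.0172778 = 415.563 s
D = 80.4 mm = 0.0804 m;  h = 8.98 mm = 0.00898 m
Allowable rise: ΔT_a = T_lim − T_in = 299.7 − 182.4 = 117.3 K
γ̇_max² = ΔT_a·ρ·cp / (η·t_res) = [117.3 × 941 × 2230] / [2061 × 415.563] = 287.394 s⁻²
Take the square root: γ̇_max = √(287.394) = 16.9527 s⁻¹
N_max = γ̇_max h / (πD) = 16.9527·0.00898/(π·0.0804) = 0.602711 rev/s → ×60 = 36.1627 rpm

value=36.16 rpm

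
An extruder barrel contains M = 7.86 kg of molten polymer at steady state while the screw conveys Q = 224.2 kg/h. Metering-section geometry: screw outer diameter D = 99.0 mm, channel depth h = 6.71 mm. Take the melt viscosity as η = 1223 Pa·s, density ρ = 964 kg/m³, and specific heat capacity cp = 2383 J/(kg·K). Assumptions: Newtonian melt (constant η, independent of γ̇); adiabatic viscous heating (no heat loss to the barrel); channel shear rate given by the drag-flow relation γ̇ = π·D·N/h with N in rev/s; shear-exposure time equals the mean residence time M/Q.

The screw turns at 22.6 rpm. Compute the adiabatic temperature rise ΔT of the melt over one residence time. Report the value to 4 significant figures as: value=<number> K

Convert throughput: Q = 224.2 kg/h = 224.2/3600 = 0.0622778 kg/s
t_res = M / Q_s = 7.86 ÷ 0.0622778 = 126.209 s
Geometry in metres: D = 99.0 mm → 0.099 m, h = 6.71 mm → 0.00671 m; screw speed N = 22.6 rpm = 0.376667 rev/s
γ̇ = π·D·N / h = π · 0.099 · 0.376667 / 0.00671 = 17.459 s⁻¹
ΔT = η·γ̇²·t_res/(ρ·cp) = [1223 × 17.459² × 126.209] / [964 × 2383] = 20.4811 K

value=20.48 K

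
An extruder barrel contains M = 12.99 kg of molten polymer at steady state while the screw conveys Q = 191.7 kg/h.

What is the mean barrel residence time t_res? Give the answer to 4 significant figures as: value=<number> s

Throughput in SI: Q_s = 191.7 kg/h ÷ 3600 s/h = 0.05325 kg/s
t_res = M / Q_s = 12.99 ÷ 0.05325 = 243.944 s

value=243.9 s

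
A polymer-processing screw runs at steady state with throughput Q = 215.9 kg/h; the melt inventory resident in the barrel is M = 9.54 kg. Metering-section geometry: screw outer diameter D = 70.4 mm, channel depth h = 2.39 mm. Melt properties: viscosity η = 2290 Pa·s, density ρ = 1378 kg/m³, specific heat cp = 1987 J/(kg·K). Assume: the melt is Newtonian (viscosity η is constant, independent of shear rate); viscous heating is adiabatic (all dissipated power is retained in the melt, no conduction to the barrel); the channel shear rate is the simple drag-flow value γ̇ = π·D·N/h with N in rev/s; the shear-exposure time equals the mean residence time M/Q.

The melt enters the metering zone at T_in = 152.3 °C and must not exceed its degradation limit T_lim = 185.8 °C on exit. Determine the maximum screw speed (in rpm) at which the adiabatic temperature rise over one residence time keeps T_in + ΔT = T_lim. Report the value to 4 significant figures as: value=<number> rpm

Q_s = Q / 3600 = 215.9 / 3600 = 0.0599722 kg/s
t_res = M / Q_s = 9.54 ÷ 0.0599722 = 159.074 s
D = 70.4 mm = 0.0704 m;  h = 2.39 mm = 0.00239 m
Allowable rise: ΔT_a = T_lim − T_in = 185.8 − 152.3 = 33.5 K
γ̇_max² = ΔT_a·ρ·cp/(η·t_res) = 33.5·1378·1987/(2290·159.074) = 251.801 s⁻²
γ̇_max = sqrt(251.801) = 15.8683 s⁻¹
N_max = γ̇_max·h / (π·D) = 15.8683 · 0.00239 / (π · 0.0704) = 0.171476 rev/s = 10.2886 rpm

value=10.29 rpm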